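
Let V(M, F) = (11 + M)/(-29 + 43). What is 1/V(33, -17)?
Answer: 7/22 ≈ 0.31818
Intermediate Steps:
V(M, F) = 11/14 + M/14 (V(M, F) = (11 + M)/14 = (11 + M)*(1/14) = 11/14 + M/14)
1/V(33, -17) = 1/(11/14 + (1/14)*33) = 1/(11/14 + 33/14) = 1/(22/7) = 7/22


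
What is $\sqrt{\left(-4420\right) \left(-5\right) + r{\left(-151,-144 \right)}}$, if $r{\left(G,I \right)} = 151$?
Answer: $\sqrt{22251} \approx 149.17$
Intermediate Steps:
$\sqrt{\left(-4420\right) \left(-5\right) + r{\left(-151,-144 \right)}} = \sqrt{\left(-4420\right) \left(-5\right) + 151} = \sqrt{22100 + 151} = \sqrt{22251}$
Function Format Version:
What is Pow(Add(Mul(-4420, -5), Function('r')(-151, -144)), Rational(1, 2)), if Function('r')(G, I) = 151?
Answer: Pow(22251, Rational(1, 2)) ≈ 149.17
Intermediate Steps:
Pow(Add(Mul(-4420, -5), Function('r')(-151, -144)), Rational(1, 2)) = Pow(Add(Mul(-4420, -5), 151), Rational(1, 2)) = Pow(Add(22100, 151), Rational(1, 2)) = Pow(22251, Rational(1, 2))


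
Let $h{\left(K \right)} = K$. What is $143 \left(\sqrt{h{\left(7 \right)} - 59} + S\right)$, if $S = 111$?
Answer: $15873 + 286 i \sqrt{13} \approx 15873.0 + 1031.2 i$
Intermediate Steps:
$143 \left(\sqrt{h{\left(7 \right)} - 59} + S\right) = 143 \left(\sqrt{7 - 59} + 111\right) = 143 \left(\sqrt{-52} + 111\right) = 143 \left(2 i \sqrt{13} + 111\right) = 143 \left(111 + 2 i \sqrt{13}\right) = 15873 + 286 i \sqrt{13}$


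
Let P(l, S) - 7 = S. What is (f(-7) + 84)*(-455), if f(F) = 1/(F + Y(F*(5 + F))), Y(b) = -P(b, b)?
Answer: -152815/4 ≈ -38204.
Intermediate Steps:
P(l, S) = 7 + S
Y(b) = -7 - b (Y(b) = -(7 + b) = -7 - b)
f(F) = 1/(-7 + F - F*(5 + F)) (f(F) = 1/(F + (-7 - F*(5 + F))) = 1/(-7 + F - F*(5 + F)))
(f(-7) + 84)*(-455) = (-1/(7 - 1*(-7) - 7*(5 - 7)) + 84)*(-455) = (-1/(7 + 7 - 7*(-2)) + 84)*(-455) = (-1/(7 + 7 + 14) + 84)*(-455) = (-1/28 + 84)*(-455) = (2351/28)*(-455) = -152815/4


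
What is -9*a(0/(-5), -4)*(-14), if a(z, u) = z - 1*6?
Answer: -756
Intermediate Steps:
a(z, u) = -6 + z (a(z, u) = z - 6 = -6 + z)
-9*a(0/(-5), -4)*(-14) = -9*(-6 + 0/(-5))*(-14) = -9*(-6 + 0*(-1/5))*(-14) = -9*(-6 + 0)*(-14) = -9*(-6)*(-14) = 54*(-14) = -756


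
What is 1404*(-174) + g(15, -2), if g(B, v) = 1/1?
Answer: -244295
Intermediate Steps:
g(B, v) = 1
1404*(-174) + g(15, -2) = 1404*(-174) + 1 = -244296 + 1 = -244295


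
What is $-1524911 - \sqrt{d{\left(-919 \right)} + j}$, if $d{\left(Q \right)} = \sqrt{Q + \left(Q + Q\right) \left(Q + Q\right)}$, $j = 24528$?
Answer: $-1524911 - \sqrt{24528 + 35 \sqrt{2757}} \approx -1.5251 \cdot 10^{6}$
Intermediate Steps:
$d{\left(Q \right)} = \sqrt{Q + 4 Q^{2}}$ ($d{\left(Q \right)} = \sqrt{Q + 2 Q 2 Q} = \sqrt{Q + 4 Q^{2}}$)
$-1524911 - \sqrt{d{\left(-919 \right)} + j} = -1524911 - \sqrt{\sqrt{- 919 \left(1 + 4 \left(-919\right)\right)} + 24528} = -1524911 - \sqrt{\sqrt{- 919 \left(1 - 3676\right)} + 24528} = -1524911 - \sqrt{\sqrt{\left(-919\right) \left(-3675\right)} + 24528} = -1524911 - \sqrt{\sqrt{3377325} + 24528} = -1524911 - \sqrt{35 \sqrt{2757} + 24528} = -1524911 - \sqrt{24528 + 35 \sqrt{2757}}$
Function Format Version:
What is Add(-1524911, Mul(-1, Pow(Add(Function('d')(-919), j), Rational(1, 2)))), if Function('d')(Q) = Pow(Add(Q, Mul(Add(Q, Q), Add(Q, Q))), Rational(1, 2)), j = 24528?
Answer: Add(-1524911, Mul(-1, Pow(Add(24528, Mul(35, Pow(2757, Rational(1, 2)))), Rational(1, 2)))) ≈ -1.5251e+6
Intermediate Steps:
Function('d')(Q) = Pow(Add(Q, Mul(4, Pow(Q, 2))), Rational(1, 2)) (Function('d')(Q) = Pow(Add(Q, Mul(Mul(2, Q), Mul(2, Q))), Rational(1, 2)) = Pow(Add(Q, Mul(4, Pow(Q, 2))), Rational(1, 2)))
Add(-1524911, Mul(-1, Pow(Add(Function('d')(-919), j), Rational(1, 2)))) = Add(-1524911, Mul(-1, Pow(Add(Pow(Mul(-919, Add(1, Mul(4, -919))), Rational(1, 2)), 24528), Rational(1, 2)))) = Add(-1524911, Mul(-1, Pow(Add(Pow(Mul(-919, Add(1, -3676)), Rational(1, 2)), 24528), Rational(1, 2)))) = Add(-1524911, Mul(-1, Pow(Add(Pow(Mul(-919, -3675), Rational(1, 2)), 24528), Rational(1, 2)))) = Add(-1524911, Mul(-1, Pow(Add(Pow(3377325, Rational(1, 2)), 24528), Rational(1, 2)))) = Add(-1524911, Mul(-1, Pow(Add(Mul(35, Pow(2757, Rational(1, 2))), 24528), Rational(1, 2)))) = Add(-1524911, Mul(-1, Pow(Add(24528, Mul(35, Pow(2757, Rational(1, 2)))), Rational(1, 2))))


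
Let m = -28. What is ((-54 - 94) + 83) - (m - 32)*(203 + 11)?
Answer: 12775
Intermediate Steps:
((-54 - 94) + 83) - (m - 32)*(203 + 11) = ((-54 - 94) + 83) - (-28 - 32)*(203 + 11) = (-148 + 83) - (-60)*214 = -65 - 1*(-12840) = -65 + 12840 = 12775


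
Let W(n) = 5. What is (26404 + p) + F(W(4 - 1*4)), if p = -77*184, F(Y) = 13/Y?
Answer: 61193/5 ≈ 12239.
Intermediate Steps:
p = -14168
(26404 + p) + F(W(4 - 1*4)) = (26404 - 14168) + 13/5 = 12236 + 13*(1/5) = 12236 + 13/5 = 61193/5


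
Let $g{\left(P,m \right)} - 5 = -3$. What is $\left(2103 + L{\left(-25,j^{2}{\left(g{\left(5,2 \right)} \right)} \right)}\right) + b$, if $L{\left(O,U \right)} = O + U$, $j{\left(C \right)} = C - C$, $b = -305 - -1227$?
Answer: $3000$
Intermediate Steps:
$g{\left(P,m \right)} = 2$ ($g{\left(P,m \right)} = 5 - 3 = 2$)
$b = 922$ ($b = -305 + 1227 = 922$)
$j{\left(C \right)} = 0$
$\left(2103 + L{\left(-25,j^{2}{\left(g{\left(5,2 \right)} \right)} \right)}\right) + b = \left(2103 - \left(25 - 0^{2}\right)\right) + 922 = \left(2103 + \left(-25 + 0\right)\right) + 922 = \left(2103 - 25\right) + 922 = 2078 + 922 = 3000$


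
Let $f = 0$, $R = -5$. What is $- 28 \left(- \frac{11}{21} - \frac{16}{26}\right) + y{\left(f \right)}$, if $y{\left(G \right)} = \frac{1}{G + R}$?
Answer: $\frac{6181}{195} \approx 31.697$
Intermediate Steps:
$y{\left(G \right)} = \frac{1}{-5 + G}$ ($y{\left(G \right)} = \frac{1}{G - 5} = \frac{1}{-5 + G}$)
$- 28 \left(- \frac{11}{21} - \frac{16}{26}\right) + y{\left(f \right)} = - 28 \left(- \frac{11}{21} - \frac{16}{26}\right) + \frac{1}{-5 + 0} = - 28 \left(\left(-11\right) \frac{1}{21} - \frac{8}{13}\right) + \frac{1}{-5} = - 28 \left(- \frac{11}{21} - \frac{8}{13}\right) - \frac{1}{5} = \left(-28\right) \left(- \frac{311}{273}\right) - \frac{1}{5} = \frac{1244}{39} - \frac{1}{5} = \frac{6181}{195}$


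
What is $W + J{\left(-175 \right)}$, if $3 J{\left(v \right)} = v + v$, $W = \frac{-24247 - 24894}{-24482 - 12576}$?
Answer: $- \frac{12822877}{111174} \approx -115.34$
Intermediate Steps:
$W = \frac{49141}{37058}$ ($W = - \frac{49141}{-37058} = \left(-49141\right) \left(- \frac{1}{37058}\right) = \frac{49141}{37058} \approx 1.3261$)
$J{\left(v \right)} = \frac{2 v}{3}$ ($J{\left(v \right)} = \frac{v + v}{3} = \frac{2 v}{3}$)
$W + J{\left(-175 \right)} = \frac{49141}{37058} + \frac{2}{3} \left(-175\right) = \frac{49141}{37058} - \frac{350}{3} = - \frac{12822877}{111174}$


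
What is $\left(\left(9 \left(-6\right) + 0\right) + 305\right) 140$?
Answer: $35140$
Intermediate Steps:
$\left(\left(9 \left(-6\right) + 0\right) + 305\right) 140 = \left(\left(-54 + 0\right) + 305\right) 140 = \left(-54 + 305\right) 140 = 251 \cdot 140 = 35140$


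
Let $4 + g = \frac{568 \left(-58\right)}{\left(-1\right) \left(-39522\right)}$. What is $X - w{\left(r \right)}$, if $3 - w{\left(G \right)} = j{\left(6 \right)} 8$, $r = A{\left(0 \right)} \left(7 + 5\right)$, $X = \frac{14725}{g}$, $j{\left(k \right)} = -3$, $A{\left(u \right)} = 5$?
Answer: $- \frac{293559657}{95516} \approx -3073.4$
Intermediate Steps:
$g = - \frac{95516}{19761}$ ($g = -4 + \frac{568 \left(-58\right)}{\left(-1\right) \left(-39522\right)} = -4 - \frac{32944}{39522} = -4 - \frac{16472}{19761} = - \frac{95516}{19761} \approx -4.8336$)
$X = - \frac{290980725}{95516}$ ($X = \frac{14725}{- \frac{95516}{19761}} = 14725 \left(- \frac{19761}{95516}\right) = - \frac{290980725}{95516} \approx -3046.4$)
$r = 60$ ($r = 5 \left(7 + 5\right) = 5 \cdot 12 = 60$)
$w{\left(G \right)} = 27$ ($w{\left(G \right)} = 3 - \left(-3\right) 8 = 3 - -24 = 3 + 24 = 27$)
$X - w{\left(r \right)} = - \frac{290980725}{95516} - 27 = - \frac{293559657}{95516}$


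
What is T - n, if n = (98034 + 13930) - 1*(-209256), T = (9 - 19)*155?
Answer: -322770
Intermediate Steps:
T = -1550 (T = -10*155 = -1550)
n = 321220 (n = 111964 + 209256 = 321220)
T - n = -1550 - 1*321220 = -1550 - 321220 = -322770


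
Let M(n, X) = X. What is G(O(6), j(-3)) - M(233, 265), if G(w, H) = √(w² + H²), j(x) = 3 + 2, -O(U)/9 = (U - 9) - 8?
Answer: -265 + 17*√34 ≈ -165.87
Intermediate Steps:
O(U) = 153 - 9*U (O(U) = -9*((U - 9) - 8) = -9*((-9 + U) - 8) = -9*(-17 + U) = 153 - 9*U)
j(x) = 5
G(w, H) = √(H² + w²)
G(O(6), j(-3)) - M(233, 265) = √(5² + (153 - 9*6)²) - 1*265 = √(25 + (153 - 54)²) - 265 = √(25 + 99²) - 265 = √(25 + 9801) - 265 = √9826 - 265 = 17*√34 - 265 = -265 + 17*√34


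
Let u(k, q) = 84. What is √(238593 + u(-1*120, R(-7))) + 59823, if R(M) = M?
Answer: 59823 + √238677 ≈ 60312.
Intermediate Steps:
√(238593 + u(-1*120, R(-7))) + 59823 = √(238593 + 84) + 59823 = √238677 + 59823 = 59823 + √238677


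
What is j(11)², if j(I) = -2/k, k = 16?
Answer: 1/64 ≈ 0.015625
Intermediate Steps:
j(I) = -⅛ (j(I) = -2/16 = -2*1/16 = -⅛)
j(11)² = (-⅛)² = 1/64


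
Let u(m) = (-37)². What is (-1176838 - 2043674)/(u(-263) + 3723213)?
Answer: -1610256/1862291 ≈ -0.86466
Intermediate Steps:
u(m) = 1369
(-1176838 - 2043674)/(u(-263) + 3723213) = (-1176838 - 2043674)/(1369 + 3723213) = -3220512/3724582 = -3220512*1/3724582 = -1610256/1862291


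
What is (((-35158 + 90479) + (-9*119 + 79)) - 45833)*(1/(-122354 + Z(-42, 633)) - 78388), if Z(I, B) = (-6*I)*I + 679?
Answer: -88082437116528/132259 ≈ -6.6598e+8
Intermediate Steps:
Z(I, B) = 679 - 6*I² (Z(I, B) = -6*I² + 679 = 679 - 6*I²)
(((-35158 + 90479) + (-9*119 + 79)) - 45833)*(1/(-122354 + Z(-42, 633)) - 78388) = (((-35158 + 90479) + (-9*119 + 79)) - 45833)*(1/(-122354 + (679 - 6*(-42)²)) - 78388) = ((55321 + (-1071 + 79)) - 45833)*(1/(-122354 + (679 - 6*1764)) - 78388) = ((55321 - 992) - 45833)*(1/(-122354 + (679 - 10584)) - 78388) = (54329 - 45833)*(1/(-122354 - 9905) - 78388) = 8496*(1/(-132259) - 78388) = 8496*(-1/132259 - 78388) = 8496*(-10367518493/132259) = -88082437116528/132259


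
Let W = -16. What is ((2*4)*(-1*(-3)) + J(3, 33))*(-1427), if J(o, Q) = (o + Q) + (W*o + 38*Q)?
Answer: -1806582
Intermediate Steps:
J(o, Q) = -15*o + 39*Q (J(o, Q) = (o + Q) + (-16*o + 38*Q) = (Q + o) + (-16*o + 38*Q) = -15*o + 39*Q)
((2*4)*(-1*(-3)) + J(3, 33))*(-1427) = ((2*4)*(-1*(-3)) + (-15*3 + 39*33))*(-1427) = (8*3 + (-45 + 1287))*(-1427) = (24 + 1242)*(-1427) = 1266*(-1427) = -1806582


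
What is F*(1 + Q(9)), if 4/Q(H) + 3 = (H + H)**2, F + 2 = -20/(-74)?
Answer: -20800/11877 ≈ -1.7513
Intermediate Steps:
F = -64/37 (F = -2 - 20/(-74) = -2 - 20*(-1/74) = -2 + 10/37 = -64/37 ≈ -1.7297)
Q(H) = 4/(-3 + 4*H**2) (Q(H) = 4/(-3 + (H + H)**2) = 4/(-3 + (2*H)**2) = 4/(-3 + 4*H**2))
F*(1 + Q(9)) = -64*(1 + 4/(-3 + 4*9**2))/37 = -64*(1 + 4/(-3 + 4*81))/37 = -64*(1 + 4/(-3 + 324))/37 = -64*(1 + 4/321)/37 = -64/37*325/321 = -20800/11877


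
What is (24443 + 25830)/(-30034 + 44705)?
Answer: 50273/14671 ≈ 3.4267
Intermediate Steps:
(24443 + 25830)/(-30034 + 44705) = 50273/14671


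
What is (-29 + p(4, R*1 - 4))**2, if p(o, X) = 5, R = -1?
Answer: 576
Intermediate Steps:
(-29 + p(4, R*1 - 4))**2 = (-29 + 5)**2 = (-24)**2 = 576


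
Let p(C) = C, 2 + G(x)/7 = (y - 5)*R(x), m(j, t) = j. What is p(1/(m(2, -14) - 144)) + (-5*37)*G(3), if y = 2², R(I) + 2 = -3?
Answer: -551671/142 ≈ -3885.0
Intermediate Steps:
R(I) = -5 (R(I) = -2 - 3 = -5)
y = 4
G(x) = 21 (G(x) = -14 + 7*((4 - 5)*(-5)) = -14 + 7*(-1*(-5)) = -14 + 7*5 = -14 + 35 = 21)
p(1/(m(2, -14) - 144)) + (-5*37)*G(3) = 1/(2 - 144) - 5*37*21 = 1/(-142) - 185*21 = -1/142 - 3885 = -551671/142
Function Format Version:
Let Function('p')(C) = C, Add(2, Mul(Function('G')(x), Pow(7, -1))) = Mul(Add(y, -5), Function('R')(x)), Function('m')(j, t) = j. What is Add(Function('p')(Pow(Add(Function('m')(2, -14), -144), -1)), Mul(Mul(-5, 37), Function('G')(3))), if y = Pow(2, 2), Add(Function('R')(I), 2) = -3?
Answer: Rational(-551671, 142) ≈ -3885.0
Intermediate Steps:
Function('R')(I) = -5 (Function('R')(I) = Add(-2, -3) = -5)
y = 4
Function('G')(x) = 21 (Function('G')(x) = Add(-14, Mul(7, Mul(Add(4, -5), -5))) = Add(-14, Mul(7, Mul(-1, -5))) = Add(-14, Mul(7, 5)) = Add(-14, 35) = 21)
Add(Function('p')(Pow(Add(Function('m')(2, -14), -144), -1)), Mul(Mul(-5, 37), Function('G')(3))) = Add(Pow(Add(2, -144), -1), Mul(Mul(-5, 37), 21)) = Add(Pow(-142, -1), Mul(-185, 21)) = Add(Rational(-1, 142), -3885) = Rational(-551671, 142)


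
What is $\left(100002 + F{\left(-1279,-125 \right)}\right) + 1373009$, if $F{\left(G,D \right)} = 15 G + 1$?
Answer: $1453827$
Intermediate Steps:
$F{\left(G,D \right)} = 1 + 15 G$
$\left(100002 + F{\left(-1279,-125 \right)}\right) + 1373009 = \left(100002 + \left(1 + 15 \left(-1279\right)\right)\right) + 1373009 = \left(100002 + \left(1 - 19185\right)\right) + 1373009 = \left(100002 - 19184\right) + 1373009 = 80818 + 1373009 = 1453827$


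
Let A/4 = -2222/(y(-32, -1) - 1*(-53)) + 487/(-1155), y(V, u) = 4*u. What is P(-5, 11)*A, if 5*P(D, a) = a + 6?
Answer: -25162652/40425 ≈ -622.45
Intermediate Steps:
P(D, a) = 6/5 + a/5 (P(D, a) = (a + 6)/5 = (6 + a)/5 = 6/5 + a/5)
A = -1480156/8085 (A = 4*(-2222/(4*(-1) - 1*(-53)) + 487/(-1155)) = 4*(-2222/(-4 + 53) + 487*(-1/1155)) = 4*(-2222/49 - 487/1155) = 4*(-370039/8085) = -1480156/8085 ≈ -183.07)
P(-5, 11)*A = (6/5 + (⅕)*11)*(-1480156/8085) = (6/5 + 11/5)*(-1480156/8085) = (17/5)*(-1480156/8085) = -25162652/40425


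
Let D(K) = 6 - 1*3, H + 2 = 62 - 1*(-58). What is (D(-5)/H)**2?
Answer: 9/13924 ≈ 0.00064637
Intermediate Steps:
H = 118 (H = -2 + (62 - 1*(-58)) = -2 + (62 + 58) = -2 + 120 = 118)
D(K) = 3 (D(K) = 6 - 3 = 3)
(D(-5)/H)**2 = (3/118)**2 = 9/13924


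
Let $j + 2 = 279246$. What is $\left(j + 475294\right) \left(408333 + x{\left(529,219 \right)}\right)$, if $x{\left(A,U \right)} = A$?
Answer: $308501915756$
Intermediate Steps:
$j = 279244$ ($j = -2 + 279246 = 279244$)
$\left(j + 475294\right) \left(408333 + x{\left(529,219 \right)}\right) = \left(279244 + 475294\right) \left(408333 + 529\right) = 754538 \cdot 408862 = 308501915756$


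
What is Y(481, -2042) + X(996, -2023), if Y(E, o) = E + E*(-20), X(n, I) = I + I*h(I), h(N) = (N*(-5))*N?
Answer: 41395919673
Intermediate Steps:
h(N) = -5*N**2 (h(N) = (-5*N)*N = -5*N**2)
X(n, I) = I - 5*I**3 (X(n, I) = I + I*(-5*I**2) = I - 5*I**3)
Y(E, o) = -19*E (Y(E, o) = E - 20*E = -19*E)
Y(481, -2042) + X(996, -2023) = -19*481 + (-2023 - 5*(-2023)**3) = -9139 + (-2023 - 5*(-8279186167)) = -9139 + (-2023 + 41395930835) = -9139 + 41395928812 = 41395919673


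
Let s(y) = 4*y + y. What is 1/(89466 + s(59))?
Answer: 1/89761 ≈ 1.1141e-5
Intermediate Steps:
s(y) = 5*y
1/(89466 + s(59)) = 1/(89466 + 5*59) = 1/(89466 + 295) = 1/89761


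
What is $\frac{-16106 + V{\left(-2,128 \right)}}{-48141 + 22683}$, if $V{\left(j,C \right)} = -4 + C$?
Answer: $\frac{7991}{12729} \approx 0.62778$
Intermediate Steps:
$\frac{-16106 + V{\left(-2,128 \right)}}{-48141 + 22683} = \frac{-16106 + \left(-4 + 128\right)}{-48141 + 22683} = \frac{-16106 + 124}{-25458} = \left(-15982\right) \left(- \frac{1}{25458}\right) = \frac{7991}{12729}$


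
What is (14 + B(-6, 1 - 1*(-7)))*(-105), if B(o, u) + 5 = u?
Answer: -1785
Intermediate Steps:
B(o, u) = -5 + u
(14 + B(-6, 1 - 1*(-7)))*(-105) = (14 + (-5 + (1 - 1*(-7))))*(-105) = (14 + (-5 + (1 + 7)))*(-105) = (14 + (-5 + 8))*(-105) = (14 + 3)*(-105) = 17*(-105) = -1785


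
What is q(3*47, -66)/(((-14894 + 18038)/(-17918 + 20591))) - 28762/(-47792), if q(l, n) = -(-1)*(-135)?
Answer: -44675923/391297 ≈ -114.17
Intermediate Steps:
q(l, n) = -135 (q(l, n) = -1*135 = -135)
q(3*47, -66)/(((-14894 + 18038)/(-17918 + 20591))) - 28762/(-47792) = -135*(-17918 + 20591)/(-14894 + 18038) - 28762/(-47792) = -135/(3144/2673) - 28762*(-1/47792) = -135/(3144*(1/2673)) + 14381/23896 = -135/1048/891 + 14381/23896 = -135*891/1048 + 14381/23896 = -120285/1048 + 14381/23896 = -44675923/391297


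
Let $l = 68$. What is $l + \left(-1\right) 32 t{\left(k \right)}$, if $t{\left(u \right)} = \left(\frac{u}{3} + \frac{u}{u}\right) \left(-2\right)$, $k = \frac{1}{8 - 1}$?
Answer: $\frac{2836}{21} \approx 135.05$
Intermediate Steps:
$k = \frac{1}{7}$ ($k = \frac{1}{8 - 1} = \frac{1}{7} \approx 0.14286$)
$t{\left(u \right)} = -2 - \frac{2 u}{3}$ ($t{\left(u \right)} = \left(u \frac{1}{3} + 1\right) \left(-2\right) = \left(\frac{u}{3} + 1\right) \left(-2\right) = \left(1 + \frac{u}{3}\right) \left(-2\right) = -2 - \frac{2 u}{3}$)
$l + \left(-1\right) 32 t{\left(k \right)} = 68 + \left(-1\right) 32 \left(-2 - \frac{2}{21}\right) = 68 - 32 \left(-2 - \frac{2}{21}\right) = 68 - - \frac{1408}{21} = 68 + \frac{1408}{21} = \frac{2836}{21}$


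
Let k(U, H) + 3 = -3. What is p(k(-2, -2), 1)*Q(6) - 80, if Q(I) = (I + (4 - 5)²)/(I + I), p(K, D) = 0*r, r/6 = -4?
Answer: -80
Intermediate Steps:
k(U, H) = -6 (k(U, H) = -3 - 3 = -6)
r = -24 (r = 6*(-4) = -24)
p(K, D) = 0 (p(K, D) = 0*(-24) = 0)
Q(I) = (1 + I)/(2*I) (Q(I) = (I + (-1)²)/((2*I)) = (I + 1)*(1/(2*I)) = (1 + I)*(1/(2*I)) = (1 + I)/(2*I))
p(k(-2, -2), 1)*Q(6) - 80 = 0*((½)*(1 + 6)/6) - 80 = 0*((½)*(⅙)*7) - 80 = 0*(7/12) - 80 = 0 - 80 = -80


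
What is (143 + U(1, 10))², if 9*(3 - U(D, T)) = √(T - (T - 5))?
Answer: (1314 - √5)²/81 ≈ 21244.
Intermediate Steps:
U(D, T) = 3 - √5/9 (U(D, T) = 3 - √(T - (T - 5))/9 = 3 - √(T - (-5 + T))/9 = 3 - √(T + (5 - T))/9 = 3 - √5/9)
(143 + U(1, 10))² = (143 + (3 - √5/9))² = (146 - √5/9)²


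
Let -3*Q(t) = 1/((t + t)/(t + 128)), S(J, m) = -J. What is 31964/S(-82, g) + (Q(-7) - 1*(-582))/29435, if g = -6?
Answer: 3951814861/10137414 ≈ 389.82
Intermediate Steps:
Q(t) = -(128 + t)/(6*t) (Q(t) = -(t + 128)/(t + t)/3 = -(128 + t)/(2*t)/3 = -(128 + t)/(6*t))
31964/S(-82, g) + (Q(-7) - 1*(-582))/29435 = 31964/((-1*(-82))) + ((⅙)*(-128 - 1*(-7))/(-7) - 1*(-582))/29435 = 31964/82 + ((⅙)*(-⅐)*(-128 + 7) + 582)*(1/29435) = 31964*(1/82) + ((⅙)*(-⅐)*(-121) + 582)*(1/29435) = 15982/41 + (121/42 + 582)*(1/29435) = 15982/41 + (24565/42)*(1/29435) = 15982/41 + 4913/247254 = 3951814861/10137414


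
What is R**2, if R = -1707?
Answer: 2913849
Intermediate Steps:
R**2 = (-1707)**2 = 2913849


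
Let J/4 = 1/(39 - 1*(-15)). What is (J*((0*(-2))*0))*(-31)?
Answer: 0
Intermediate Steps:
J = 2/27 (J = 4/(39 - 1*(-15)) = 4/(39 + 15) = 4/54 = 4*(1/54) = 2/27 ≈ 0.074074)
(J*((0*(-2))*0))*(-31) = (2*((0*(-2))*0)/27)*(-31) = (2*(0*0)/27)*(-31) = ((2/27)*0)*(-31) = 0*(-31) = 0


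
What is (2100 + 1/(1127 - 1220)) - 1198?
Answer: 83885/93 ≈ 901.99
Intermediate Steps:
(2100 + 1/(1127 - 1220)) - 1198 = (2100 + 1/(-93)) - 1198 = (2100 - 1/93) - 1198 = 195299/93 - 1198 = 83885/93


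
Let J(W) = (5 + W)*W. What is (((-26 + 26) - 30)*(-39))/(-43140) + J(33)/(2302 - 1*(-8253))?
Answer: 1391607/15178090 ≈ 0.091685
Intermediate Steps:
J(W) = W*(5 + W)
(((-26 + 26) - 30)*(-39))/(-43140) + J(33)/(2302 - 1*(-8253)) = (((-26 + 26) - 30)*(-39))/(-43140) + (33*(5 + 33))/(2302 - 1*(-8253)) = ((0 - 30)*(-39))*(-1/43140) + (33*38)/(2302 + 8253) = -30*(-39)*(-1/43140) + 1254/10555 = 1170*(-1/43140) + 1254*(1/10555) = -39/1438 + 1254/10555 = 1391607/15178090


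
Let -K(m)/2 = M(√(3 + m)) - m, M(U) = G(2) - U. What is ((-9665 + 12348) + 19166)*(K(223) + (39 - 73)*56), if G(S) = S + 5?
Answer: -32161728 + 43698*√226 ≈ -3.1505e+7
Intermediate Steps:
G(S) = 5 + S
M(U) = 7 - U (M(U) = (5 + 2) - U = 7 - U)
K(m) = -14 + 2*m + 2*√(3 + m) (K(m) = -2*((7 - √(3 + m)) - m) = -2*(7 - m - √(3 + m)) = -14 + 2*m + 2*√(3 + m))
((-9665 + 12348) + 19166)*(K(223) + (39 - 73)*56) = ((-9665 + 12348) + 19166)*((-14 + 2*223 + 2*√(3 + 223)) + (39 - 73)*56) = (2683 + 19166)*((-14 + 446 + 2*√226) - 34*56) = 21849*((432 + 2*√226) - 1904) = 21849*(-1472 + 2*√226) = -32161728 + 43698*√226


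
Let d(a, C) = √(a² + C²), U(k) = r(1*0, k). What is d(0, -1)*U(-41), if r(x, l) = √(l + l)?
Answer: I*√82 ≈ 9.0554*I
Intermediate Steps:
r(x, l) = √2*√l (r(x, l) = √(2*l) = √2*√l)
U(k) = √2*√k
d(a, C) = √(C² + a²)
d(0, -1)*U(-41) = √((-1)² + 0²)*(√2*√(-41)) = √(1 + 0)*(√2*(I*√41)) = √1*(I*√82) = 1*(I*√82) = I*√82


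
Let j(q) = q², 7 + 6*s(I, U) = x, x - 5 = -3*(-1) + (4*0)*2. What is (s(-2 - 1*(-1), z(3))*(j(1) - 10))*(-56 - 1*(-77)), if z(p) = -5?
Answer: -63/2 ≈ -31.500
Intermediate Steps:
x = 8 (x = 5 + (-3*(-1) + (4*0)*2) = 5 + (3 + 0*2) = 5 + (3 + 0) = 5 + 3 = 8)
s(I, U) = ⅙ (s(I, U) = -7/6 + (⅙)*8 = -7/6 + 4/3 = ⅙)
(s(-2 - 1*(-1), z(3))*(j(1) - 10))*(-56 - 1*(-77)) = ((1² - 10)/6)*(-56 - 1*(-77)) = ((1 - 10)/6)*(-56 + 77) = ((⅙)*(-9))*21 = -3/2*21 = -63/2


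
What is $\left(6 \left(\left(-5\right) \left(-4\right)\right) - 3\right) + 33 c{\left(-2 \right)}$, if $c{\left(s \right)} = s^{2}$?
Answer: $249$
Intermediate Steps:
$\left(6 \left(\left(-5\right) \left(-4\right)\right) - 3\right) + 33 c{\left(-2 \right)} = \left(6 \left(\left(-5\right) \left(-4\right)\right) - 3\right) + 33 \left(-2\right)^{2} = \left(6 \cdot 20 - 3\right) + 33 \cdot 4 = \left(120 - 3\right) + 132 = 117 + 132 = 249$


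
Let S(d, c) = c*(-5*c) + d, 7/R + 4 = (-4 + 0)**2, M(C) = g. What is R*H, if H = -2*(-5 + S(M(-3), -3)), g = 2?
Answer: 56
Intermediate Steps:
M(C) = 2
R = 7/12 (R = 7/(-4 + (-4 + 0)**2) = 7/(-4 + (-4)**2) = 7/(-4 + 16) = 7/12 ≈ 0.58333)
S(d, c) = d - 5*c**2 (S(d, c) = -5*c**2 + d = d - 5*c**2)
H = 96 (H = -2*(-5 + (2 - 5*(-3)**2)) = -2*(-5 + (2 - 5*9)) = -2*(-5 + (2 - 45)) = -2*(-5 - 43) = -2*(-48) = 96)
R*H = (7/12)*96 = 56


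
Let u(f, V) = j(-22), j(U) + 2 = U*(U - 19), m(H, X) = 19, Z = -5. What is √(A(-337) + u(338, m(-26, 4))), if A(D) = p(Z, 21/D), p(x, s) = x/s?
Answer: √432285/21 ≈ 31.309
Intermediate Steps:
j(U) = -2 + U*(-19 + U) (j(U) = -2 + U*(U - 19) = -2 + U*(-19 + U))
u(f, V) = 900 (u(f, V) = -2 + (-22)² - 19*(-22) = -2 + 484 + 418 = 900)
A(D) = -5*D/21
√(A(-337) + u(338, m(-26, 4))) = √(-5/21*(-337) + 900) = √(1685/21 + 900) = √(20585/21) = √432285/21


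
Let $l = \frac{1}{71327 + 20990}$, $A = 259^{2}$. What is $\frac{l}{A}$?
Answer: $\frac{1}{6192716677} \approx 1.6148 \cdot 10^{-10}$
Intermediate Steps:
$A = 67081$
$l = \frac{1}{92317} \approx 1.0832 \cdot 10^{-5}$
$\frac{l}{A} = \frac{1}{92317 \cdot 67081} = \frac{1}{92317} \cdot \frac{1}{67081} = \frac{1}{6192716677}$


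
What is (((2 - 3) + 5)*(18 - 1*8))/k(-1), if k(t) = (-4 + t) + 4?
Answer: -40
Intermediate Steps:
k(t) = t
(((2 - 3) + 5)*(18 - 1*8))/k(-1) = (((2 - 3) + 5)*(18 - 1*8))/(-1) = ((-1 + 5)*(18 - 8))*(-1) = (4*10)*(-1) = 40*(-1) = -40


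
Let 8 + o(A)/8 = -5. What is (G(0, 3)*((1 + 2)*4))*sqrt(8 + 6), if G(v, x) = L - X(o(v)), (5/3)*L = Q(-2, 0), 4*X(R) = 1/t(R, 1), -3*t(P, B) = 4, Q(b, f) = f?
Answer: 9*sqrt(14)/4 ≈ 8.4187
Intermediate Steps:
t(P, B) = -4/3 (t(P, B) = -1/3*4 = -4/3)
o(A) = -104 (o(A) = -64 + 8*(-5) = -64 - 40 = -104)
X(R) = -3/16 (X(R) = 1/(4*(-4/3)) = (1/4)*(-3/4) = -3/16)
L = 0 (L = (3/5)*0 = 0)
G(v, x) = 3/16 (G(v, x) = 0 - 1*(-3/16) = 0 + 3/16 = 3/16)
(G(0, 3)*((1 + 2)*4))*sqrt(8 + 6) = (3*((1 + 2)*4)/16)*sqrt(8 + 6) = (3*(3*4)/16)*sqrt(14) = ((3/16)*12)*sqrt(14) = 9*sqrt(14)/4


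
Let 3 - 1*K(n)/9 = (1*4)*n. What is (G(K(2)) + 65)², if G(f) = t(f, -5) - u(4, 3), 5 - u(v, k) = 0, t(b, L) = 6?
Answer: 4356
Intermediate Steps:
u(v, k) = 5 (u(v, k) = 5 - 1*0 = 5 + 0 = 5)
K(n) = 27 - 36*n (K(n) = 27 - 9*1*4*n = 27 - 36*n)
G(f) = 1 (G(f) = 6 - 1*5 = 6 - 5 = 1)
(G(K(2)) + 65)² = (1 + 65)² = 66² = 4356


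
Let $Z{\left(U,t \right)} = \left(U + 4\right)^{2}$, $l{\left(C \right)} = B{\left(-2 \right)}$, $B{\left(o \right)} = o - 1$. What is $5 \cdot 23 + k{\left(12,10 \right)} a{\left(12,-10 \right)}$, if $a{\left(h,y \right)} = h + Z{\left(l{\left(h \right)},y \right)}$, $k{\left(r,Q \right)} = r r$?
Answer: $1987$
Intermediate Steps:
$B{\left(o \right)} = -1 + o$
$l{\left(C \right)} = -3$ ($l{\left(C \right)} = -1 - 2 = -3$)
$k{\left(r,Q \right)} = r^{2}$
$Z{\left(U,t \right)} = \left(4 + U\right)^{2}$
$a{\left(h,y \right)} = 1 + h$ ($a{\left(h,y \right)} = h + \left(4 - 3\right)^{2} = h + 1^{2} = h + 1 = 1 + h$)
$5 \cdot 23 + k{\left(12,10 \right)} a{\left(12,-10 \right)} = 5 \cdot 23 + 12^{2} \left(1 + 12\right) = 115 + 144 \cdot 13 = 115 + 1872 = 1987$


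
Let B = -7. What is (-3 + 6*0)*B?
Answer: 21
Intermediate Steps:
(-3 + 6*0)*B = (-3 + 6*0)*(-7) = (-3 + 0)*(-7) = -3*(-7) = 21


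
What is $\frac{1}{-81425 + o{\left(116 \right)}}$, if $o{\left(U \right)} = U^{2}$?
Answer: $- \frac{1}{67969} \approx -1.4713 \cdot 10^{-5}$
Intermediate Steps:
$\frac{1}{-81425 + o{\left(116 \right)}} = \frac{1}{-81425 + 116^{2}} = \frac{1}{-81425 + 13456} = \frac{1}{-67969} = - \frac{1}{67969}$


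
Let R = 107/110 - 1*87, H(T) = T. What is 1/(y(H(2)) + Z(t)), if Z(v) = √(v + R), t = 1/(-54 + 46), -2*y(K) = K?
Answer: -440/38347 - 2*I*√4169770/38347 ≈ -0.011474 - 0.1065*I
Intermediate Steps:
y(K) = -K/2
R = -9463/110 (R = 107*(1/110) - 87 = 107/110 - 87 = -9463/110 ≈ -86.027)
t = -⅛ (t = 1/(-8) = -⅛ ≈ -0.12500)
Z(v) = √(-9463/110 + v) (Z(v) = √(v - 9463/110) = √(-9463/110 + v))
1/(y(H(2)) + Z(t)) = 1/(-½*2 + √(-1040930 + 12100*(-⅛))/110) = 1/(-1 + √(-1040930 - 3025/2)/110) = 1/(-1 + √(-2084885/2)/110) = 1/(-1 + (I*√4169770/2)/110) = 1/(-1 + I*√4169770/220)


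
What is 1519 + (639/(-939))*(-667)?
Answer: 617518/313 ≈ 1972.9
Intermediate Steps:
1519 + (639/(-939))*(-667) = 1519 + (639*(-1/939))*(-667) = 1519 - 213/313*(-667) = 1519 + 142071/313 = 617518/313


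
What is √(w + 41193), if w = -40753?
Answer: 2*√110 ≈ 20.976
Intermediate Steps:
√(w + 41193) = √(-40753 + 41193) = √440 = 2*√110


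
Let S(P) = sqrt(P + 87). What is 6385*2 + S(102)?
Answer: 12770 + 3*sqrt(21) ≈ 12784.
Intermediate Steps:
S(P) = sqrt(87 + P)
6385*2 + S(102) = 6385*2 + sqrt(87 + 102) = 12770 + sqrt(189) = 12770 + 3*sqrt(21)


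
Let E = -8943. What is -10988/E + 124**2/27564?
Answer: 12232800/6847357 ≈ 1.7865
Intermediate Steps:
-10988/E + 124**2/27564 = -10988/(-8943) + 124**2/27564 = -10988*(-1/8943) + 15376*(1/27564) = 10988/8943 + 3844/6891 = 12232800/6847357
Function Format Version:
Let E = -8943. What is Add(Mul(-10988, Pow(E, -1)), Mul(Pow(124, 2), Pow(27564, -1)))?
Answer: Rational(12232800, 6847357) ≈ 1.7865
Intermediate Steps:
Add(Mul(-10988, Pow(E, -1)), Mul(Pow(124, 2), Pow(27564, -1))) = Add(Mul(-10988, Pow(-8943, -1)), Mul(Pow(124, 2), Pow(27564, -1))) = Add(Mul(-10988, Rational(-1, 8943)), Mul(15376, Rational(1, 27564))) = Add(Rational(10988, 8943), Rational(3844, 6891)) = Rational(12232800, 6847357)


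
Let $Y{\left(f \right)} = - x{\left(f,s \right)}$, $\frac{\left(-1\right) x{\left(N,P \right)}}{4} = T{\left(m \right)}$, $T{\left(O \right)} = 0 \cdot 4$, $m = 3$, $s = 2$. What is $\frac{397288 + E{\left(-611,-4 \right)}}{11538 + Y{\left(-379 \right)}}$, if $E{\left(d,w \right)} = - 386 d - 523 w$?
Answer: $\frac{105871}{1923} \approx 55.055$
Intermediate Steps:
$T{\left(O \right)} = 0$
$x{\left(N,P \right)} = 0$ ($x{\left(N,P \right)} = \left(-4\right) 0 = 0$)
$E{\left(d,w \right)} = - 523 w - 386 d$
$Y{\left(f \right)} = 0$ ($Y{\left(f \right)} = \left(-1\right) 0 = 0$)
$\frac{397288 + E{\left(-611,-4 \right)}}{11538 + Y{\left(-379 \right)}} = \frac{397288 - -237938}{11538 + 0} = \frac{397288 + \left(2092 + 235846\right)}{11538} = \left(397288 + 237938\right) \frac{1}{11538} = 635226 \cdot \frac{1}{11538} = \frac{105871}{1923}$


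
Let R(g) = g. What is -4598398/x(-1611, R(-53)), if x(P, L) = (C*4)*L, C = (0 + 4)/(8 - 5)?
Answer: 6897597/424 ≈ 16268.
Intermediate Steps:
C = 4/3 ≈ 1.3333
x(P, L) = 16*L/3 (x(P, L) = ((4/3)*4)*L = 16*L/3)
-4598398/x(-1611, R(-53)) = -4598398/((16/3)*(-53)) = -4598398/(-848/3) = -4598398*(-3/848) = 6897597/424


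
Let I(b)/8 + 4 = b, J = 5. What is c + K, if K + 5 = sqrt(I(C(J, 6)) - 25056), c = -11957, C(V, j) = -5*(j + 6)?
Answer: -11962 + 4*I*sqrt(1598) ≈ -11962.0 + 159.9*I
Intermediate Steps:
C(V, j) = -30 - 5*j (C(V, j) = -5*(6 + j) = -30 - 5*j)
I(b) = -32 + 8*b
K = -5 + 4*I*sqrt(1598) (K = -5 + sqrt((-32 + 8*(-30 - 5*6)) - 25056) = -5 + sqrt((-32 + 8*(-30 - 30)) - 25056) = -5 + sqrt((-32 + 8*(-60)) - 25056) = -5 + sqrt((-32 - 480) - 25056) = -5 + sqrt(-512 - 25056) = -5 + sqrt(-25568) = -5 + 4*I*sqrt(1598) ≈ -5.0 + 159.9*I)
c + K = -11957 + (-5 + 4*I*sqrt(1598)) = -11962 + 4*I*sqrt(1598)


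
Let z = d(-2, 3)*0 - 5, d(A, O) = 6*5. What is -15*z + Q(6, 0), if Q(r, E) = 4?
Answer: 79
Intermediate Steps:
d(A, O) = 30
z = -5 (z = 30*0 - 5 = 0 - 5 = -5)
-15*z + Q(6, 0) = -15*(-5) + 4 = 75 + 4 = 79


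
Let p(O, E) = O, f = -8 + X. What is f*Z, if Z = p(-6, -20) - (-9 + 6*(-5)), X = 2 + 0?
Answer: -198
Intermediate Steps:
X = 2
f = -6 (f = -8 + 2 = -6)
Z = 33 (Z = -6 - (-9 + 6*(-5)) = -6 - (-9 - 30) = -6 - 1*(-39) = -6 + 39 = 33)
f*Z = -6*33 = -198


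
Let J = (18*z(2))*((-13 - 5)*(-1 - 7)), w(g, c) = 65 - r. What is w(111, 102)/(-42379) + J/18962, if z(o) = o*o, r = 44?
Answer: 219493635/401795299 ≈ 0.54628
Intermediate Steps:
z(o) = o²
w(g, c) = 21 (w(g, c) = 65 - 1*44 = 65 - 44 = 21)
J = 10368 (J = (18*2²)*((-13 - 5)*(-1 - 7)) = (18*4)*(-18*(-8)) = 72*144 = 10368)
w(111, 102)/(-42379) + J/18962 = 21/(-42379) + 10368/18962 = 21*(-1/42379) + 10368*(1/18962) = -21/42379 + 5184/9481 = 219493635/401795299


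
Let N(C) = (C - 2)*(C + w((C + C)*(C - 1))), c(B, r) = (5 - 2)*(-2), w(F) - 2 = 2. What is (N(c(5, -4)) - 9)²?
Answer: 49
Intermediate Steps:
w(F) = 4 (w(F) = 2 + 2 = 4)
c(B, r) = -6 (c(B, r) = 3*(-2) = -6)
N(C) = (-2 + C)*(4 + C) (N(C) = (C - 2)*(C + 4) = (-2 + C)*(4 + C))
(N(c(5, -4)) - 9)² = ((-8 + (-6)² + 2*(-6)) - 9)² = ((-8 + 36 - 12) - 9)² = (16 - 9)² = 7² = 49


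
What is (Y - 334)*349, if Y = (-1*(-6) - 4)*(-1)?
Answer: -117264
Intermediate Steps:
Y = -2 (Y = (6 - 4)*(-1) = 2*(-1) = -2)
(Y - 334)*349 = (-2 - 334)*349 = -336*349 = -117264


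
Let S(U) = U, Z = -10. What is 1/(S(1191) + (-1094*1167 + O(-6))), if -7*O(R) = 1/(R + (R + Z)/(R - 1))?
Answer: -26/33163181 ≈ -7.8400e-7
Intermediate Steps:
O(R) = -1/(7*(R + (-10 + R)/(-1 + R))) (O(R) = -1/(7*(R + (R - 10)/(R - 1))) = -1/(7*(R + (-10 + R)/(-1 + R))))
1/(S(1191) + (-1094*1167 + O(-6))) = 1/(1191 + (-1094*1167 + (1 - 1*(-6))/(7*(-10 + (-6)**2)))) = 1/(1191 + (-1276698 + (1 + 6)/(7*(-10 + 36)))) = 1/(1191 + (-1276698 + (1/7)*7/26)) = 1/(1191 + (-1276698 + (1/7)*(1/26)*7)) = 1/(1191 + (-1276698 + 1/26)) = 1/(1191 - 33194147/26) = 1/(-33163181/26) = -26/33163181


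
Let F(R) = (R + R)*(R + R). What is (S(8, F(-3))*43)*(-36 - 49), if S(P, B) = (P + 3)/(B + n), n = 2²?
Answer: -8041/8 ≈ -1005.1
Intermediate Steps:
F(R) = 4*R² (F(R) = (2*R)*(2*R) = 4*R²)
n = 4
S(P, B) = (3 + P)/(4 + B) (S(P, B) = (P + 3)/(B + 4) = (3 + P)/(4 + B))
(S(8, F(-3))*43)*(-36 - 49) = (((3 + 8)/(4 + 4*(-3)²))*43)*(-36 - 49) = ((11/(4 + 4*9))*43)*(-85) = ((11/(4 + 36))*43)*(-85) = ((11/40)*43)*(-85) = (473/40)*(-85) = -8041/8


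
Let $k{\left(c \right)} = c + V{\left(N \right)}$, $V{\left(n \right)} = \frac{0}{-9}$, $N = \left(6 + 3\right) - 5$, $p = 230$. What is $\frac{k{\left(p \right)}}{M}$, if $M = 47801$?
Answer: $\frac{230}{47801} \approx 0.0048116$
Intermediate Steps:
$N = 4$ ($N = 9 - 5 = 4$)
$V{\left(n \right)} = 0$ ($V{\left(n \right)} = 0 \left(- \frac{1}{9}\right) = 0$)
$k{\left(c \right)} = c$ ($k{\left(c \right)} = c + 0 = c$)
$\frac{k{\left(p \right)}}{M} = \frac{230}{47801}$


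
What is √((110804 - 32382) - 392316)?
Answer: 7*I*√6406 ≈ 560.26*I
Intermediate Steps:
√((110804 - 32382) - 392316) = √(78422 - 392316) = √(-313894) = 7*I*√6406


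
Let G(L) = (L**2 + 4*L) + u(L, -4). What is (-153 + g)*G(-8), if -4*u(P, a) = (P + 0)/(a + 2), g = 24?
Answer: -3999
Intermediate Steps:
u(P, a) = -P/(4*(2 + a)) (u(P, a) = -(P + 0)/(4*(a + 2)) = -P/(4*(2 + a)))
G(L) = L**2 + 33*L/8 (G(L) = (L**2 + 4*L) - L/(8 + 4*(-4)) = (L**2 + 4*L) - L/(8 - 16) = (L**2 + 4*L) - 1*L/(-8) = (L**2 + 4*L) - 1*L*(-1/8) = (L**2 + 4*L) + L/8 = L**2 + 33*L/8)
(-153 + g)*G(-8) = (-153 + 24)*((1/8)*(-8)*(33 + 8*(-8))) = -129*(-8)*(33 - 64)/8 = -129*(-8)*(-31)/8 = -129*31 = -3999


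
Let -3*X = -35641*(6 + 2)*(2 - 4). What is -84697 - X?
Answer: 316165/3 ≈ 1.0539e+5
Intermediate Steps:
X = -570256/3 (X = -(-35641)*(6 + 2)*(2 - 4)/3 = -(-35641)*8*(-2)/3 = -(-35641)*(-16)/3 = -1/3*570256 = -570256/3 ≈ -1.9009e+5)
-84697 - X = -84697 - 1*(-570256/3) = -84697 + 570256/3 = 316165/3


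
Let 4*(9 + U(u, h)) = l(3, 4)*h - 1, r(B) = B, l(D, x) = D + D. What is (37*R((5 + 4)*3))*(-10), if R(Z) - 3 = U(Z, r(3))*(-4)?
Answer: -8140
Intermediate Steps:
l(D, x) = 2*D
U(u, h) = -37/4 + 3*h/2 (U(u, h) = -9 + ((2*3)*h - 1)/4 = -9 + (6*h - 1)/4 = -9 + (-1 + 6*h)/4 = -9 + (-¼ + 3*h/2) = -37/4 + 3*h/2)
R(Z) = 22 (R(Z) = 3 + (-37/4 + (3/2)*3)*(-4) = 3 + (-37/4 + 9/2)*(-4) = 3 - 19/4*(-4) = 3 + 19 = 22)
(37*R((5 + 4)*3))*(-10) = (37*22)*(-10) = 814*(-10) = -8140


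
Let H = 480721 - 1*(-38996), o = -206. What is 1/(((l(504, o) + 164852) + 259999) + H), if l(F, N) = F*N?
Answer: 1/840744 ≈ 1.1894e-6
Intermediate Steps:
H = 519717 (H = 480721 + 38996 = 519717)
1/(((l(504, o) + 164852) + 259999) + H) = 1/(((504*(-206) + 164852) + 259999) + 519717) = 1/(((-103824 + 164852) + 259999) + 519717) = 1/((61028 + 259999) + 519717) = 1/(321027 + 519717) = 1/840744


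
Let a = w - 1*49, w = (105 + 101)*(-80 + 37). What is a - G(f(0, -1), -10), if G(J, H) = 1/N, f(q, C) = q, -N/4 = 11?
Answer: -391907/44 ≈ -8907.0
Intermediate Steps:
N = -44 (N = -4*11 = -44)
w = -8858 (w = 206*(-43) = -8858)
G(J, H) = -1/44 (G(J, H) = 1/(-44) = -1/44)
a = -8907 (a = -8858 - 1*49 = -8858 - 49 = -8907)
a - G(f(0, -1), -10) = -8907 - 1*(-1/44) = -8907 + 1/44 = -391907/44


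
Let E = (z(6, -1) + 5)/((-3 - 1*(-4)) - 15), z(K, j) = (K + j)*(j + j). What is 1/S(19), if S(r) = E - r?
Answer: -14/261 ≈ -0.053640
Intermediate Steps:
z(K, j) = 2*j*(K + j) (z(K, j) = (K + j)*(2*j) = 2*j*(K + j))
E = 5/14 (E = (2*(-1)*(6 - 1) + 5)/((-3 - 1*(-4)) - 15) = (2*(-1)*5 + 5)/((-3 + 4) - 15) = (-10 + 5)/(1 - 15) = -5/(-14) = -5*(-1/14) = 5/14 ≈ 0.35714)
S(r) = 5/14 - r
1/S(19) = 1/(5/14 - 1*19) = 1/(5/14 - 19) = 1/(-261/14) = -14/261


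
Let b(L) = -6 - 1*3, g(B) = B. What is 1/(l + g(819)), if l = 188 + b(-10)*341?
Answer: -1/2062 ≈ -0.00048497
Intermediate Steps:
b(L) = -9 (b(L) = -6 - 3 = -9)
l = -2881 (l = 188 - 9*341 = 188 - 3069 = -2881)
1/(l + g(819)) = 1/(-2881 + 819) = 1/(-2062) = -1/2062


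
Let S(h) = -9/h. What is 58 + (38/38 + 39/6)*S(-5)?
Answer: 143/2 ≈ 71.500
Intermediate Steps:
58 + (38/38 + 39/6)*S(-5) = 58 + (38/38 + 39/6)*(-9/(-5)) = 58 + (38*(1/38) + 39*(⅙))*(-9*(-⅕)) = 58 + (1 + 13/2)*(9/5) = 58 + (15/2)*(9/5) = 58 + 27/2 = 143/2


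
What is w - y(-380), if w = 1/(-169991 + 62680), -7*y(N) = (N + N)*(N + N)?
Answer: 61982833593/751177 ≈ 82514.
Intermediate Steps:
y(N) = -4*N**2/7 (y(N) = -(N + N)*(N + N)/7 = -2*N*2*N/7 = -4*N**2/7)
w = -1/107311 (w = 1/(-107311) = -1/107311 ≈ -9.3187e-6)
w - y(-380) = -1/107311 - (-4)*(-380)**2/7 = -1/107311 - (-4)*144400/7 = -1/107311 - 1*(-577600/7) = -1/107311 + 577600/7 = 61982833593/751177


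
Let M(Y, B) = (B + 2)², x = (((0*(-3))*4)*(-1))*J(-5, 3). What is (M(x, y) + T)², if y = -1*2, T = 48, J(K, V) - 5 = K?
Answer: 2304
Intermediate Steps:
J(K, V) = 5 + K
x = 0 (x = (((0*(-3))*4)*(-1))*(5 - 5) = ((0*4)*(-1))*0 = (0*(-1))*0 = 0*0 = 0)
y = -2
M(Y, B) = (2 + B)²
(M(x, y) + T)² = ((2 - 2)² + 48)² = (0² + 48)² = (0 + 48)² = 48² = 2304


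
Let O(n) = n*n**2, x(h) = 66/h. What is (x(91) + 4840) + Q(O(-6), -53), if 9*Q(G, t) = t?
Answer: 3959731/819 ≈ 4834.8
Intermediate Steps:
O(n) = n**3
Q(G, t) = t/9
(x(91) + 4840) + Q(O(-6), -53) = (66/91 + 4840) + (1/9)*(-53) = (66*(1/91) + 4840) - 53/9 = (66/91 + 4840) - 53/9 = 440506/91 - 53/9 = 3959731/819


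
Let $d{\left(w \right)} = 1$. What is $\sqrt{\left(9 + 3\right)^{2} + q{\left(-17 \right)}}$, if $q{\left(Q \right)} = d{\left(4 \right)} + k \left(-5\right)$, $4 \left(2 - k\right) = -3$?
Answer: $\frac{5 \sqrt{21}}{2} \approx 11.456$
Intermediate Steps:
$k = \frac{11}{4}$ ($k = 2 - - \frac{3}{4} = 2 + \frac{3}{4} = \frac{11}{4} \approx 2.75$)
$q{\left(Q \right)} = - \frac{51}{4}$ ($q{\left(Q \right)} = 1 + \frac{11}{4} \left(-5\right) = 1 - \frac{55}{4} = - \frac{51}{4}$)
$\sqrt{\left(9 + 3\right)^{2} + q{\left(-17 \right)}} = \sqrt{\left(9 + 3\right)^{2} - \frac{51}{4}} = \sqrt{12^{2} - \frac{51}{4}} = \sqrt{144 - \frac{51}{4}} = \sqrt{\frac{525}{4}} = \frac{5 \sqrt{21}}{2}$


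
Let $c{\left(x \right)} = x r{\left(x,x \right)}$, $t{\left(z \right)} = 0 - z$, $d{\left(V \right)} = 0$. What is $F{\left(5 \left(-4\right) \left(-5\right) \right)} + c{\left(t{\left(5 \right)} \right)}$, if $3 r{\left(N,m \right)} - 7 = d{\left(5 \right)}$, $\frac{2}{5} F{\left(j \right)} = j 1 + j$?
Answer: $\frac{1465}{3} \approx 488.33$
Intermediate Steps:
$t{\left(z \right)} = - z$
$F{\left(j \right)} = 5 j$ ($F{\left(j \right)} = \frac{5 \left(j 1 + j\right)}{2} = \frac{5 \left(j + j\right)}{2} = \frac{5 \cdot 2 j}{2} = 5 j$)
$r{\left(N,m \right)} = \frac{7}{3}$ ($r{\left(N,m \right)} = \frac{7}{3} + \frac{1}{3} \cdot 0 = \frac{7}{3} + 0 = \frac{7}{3}$)
$c{\left(x \right)} = \frac{7 x}{3}$ ($c{\left(x \right)} = x \frac{7}{3} = \frac{7 x}{3}$)
$F{\left(5 \left(-4\right) \left(-5\right) \right)} + c{\left(t{\left(5 \right)} \right)} = 5 \cdot 5 \left(-4\right) \left(-5\right) + \frac{7 \left(\left(-1\right) 5\right)}{3} = 5 \left(\left(-20\right) \left(-5\right)\right) + \frac{7}{3} \left(-5\right) = 5 \cdot 100 - \frac{35}{3} = 500 - \frac{35}{3} = \frac{1465}{3}$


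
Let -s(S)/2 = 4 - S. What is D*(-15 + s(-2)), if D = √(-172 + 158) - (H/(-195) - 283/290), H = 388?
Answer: -301869/3770 - 27*I*√14 ≈ -80.071 - 101.02*I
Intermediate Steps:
s(S) = -8 + 2*S (s(S) = -2*(4 - S) = -8 + 2*S)
D = 33541/11310 + I*√14 (D = √(-172 + 158) - (388/(-195) - 283/290) = √(-14) - (388*(-1/195) - 283*1/290) = I*√14 - (-388/195 - 283/290) = I*√14 - 1*(-33541/11310) = I*√14 + 33541/11310 = 33541/11310 + I*√14 ≈ 2.9656 + 3.7417*I)
D*(-15 + s(-2)) = (33541/11310 + I*√14)*(-15 + (-8 + 2*(-2))) = (33541/11310 + I*√14)*(-15 + (-8 - 4)) = (33541/11310 + I*√14)*(-15 - 12) = (33541/11310 + I*√14)*(-27) = -301869/3770 - 27*I*√14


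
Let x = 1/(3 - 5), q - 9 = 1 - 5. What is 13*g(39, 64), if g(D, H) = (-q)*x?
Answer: 65/2 ≈ 32.500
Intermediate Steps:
q = 5 (q = 9 + (1 - 5) = 9 - 4 = 5)
x = -½ (x = 1/(-2) = -½ ≈ -0.50000)
g(D, H) = 5/2 (g(D, H) = -1*5*(-½) = -5*(-½) = 5/2)
13*g(39, 64) = 13*(5/2) = 65/2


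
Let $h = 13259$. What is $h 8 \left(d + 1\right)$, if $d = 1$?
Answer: $212144$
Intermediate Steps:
$h 8 \left(d + 1\right) = 13259 \cdot 8 \left(1 + 1\right) = 13259 \cdot 8 \cdot 2 = 13259 \cdot 16 = 212144$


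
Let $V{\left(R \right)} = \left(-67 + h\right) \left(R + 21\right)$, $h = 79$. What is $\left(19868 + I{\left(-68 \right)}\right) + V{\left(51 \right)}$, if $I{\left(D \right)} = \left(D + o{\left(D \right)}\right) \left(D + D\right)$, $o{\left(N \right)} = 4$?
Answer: $29436$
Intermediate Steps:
$I{\left(D \right)} = 2 D \left(4 + D\right)$ ($I{\left(D \right)} = \left(D + 4\right) \left(D + D\right) = \left(4 + D\right) 2 D = 2 D \left(4 + D\right)$)
$V{\left(R \right)} = 252 + 12 R$ ($V{\left(R \right)} = \left(-67 + 79\right) \left(R + 21\right) = 12 \left(21 + R\right) = 252 + 12 R$)
$\left(19868 + I{\left(-68 \right)}\right) + V{\left(51 \right)} = \left(19868 + 2 \left(-68\right) \left(4 - 68\right)\right) + \left(252 + 12 \cdot 51\right) = \left(19868 + 2 \left(-68\right) \left(-64\right)\right) + \left(252 + 612\right) = \left(19868 + 8704\right) + 864 = 28572 + 864 = 29436$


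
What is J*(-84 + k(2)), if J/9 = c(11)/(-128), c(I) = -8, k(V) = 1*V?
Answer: -369/8 ≈ -46.125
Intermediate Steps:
k(V) = V
J = 9/16 (J = 9*(-8/(-128)) = 9*(-8*(-1/128)) = 9*(1/16) = 9/16 ≈ 0.56250)
J*(-84 + k(2)) = 9*(-84 + 2)/16 = (9/16)*(-82) = -369/8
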